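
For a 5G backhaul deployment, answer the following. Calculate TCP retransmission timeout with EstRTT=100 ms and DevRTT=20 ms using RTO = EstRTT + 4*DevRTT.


Given: EstRTT = 100 ms, DevRTT = 20 ms
Timeout = EstRTT + 4 * DevRTT
4 * DevRTT = 4 * 20 = 80
Timeout = 100 + 80 = 180 ms

180


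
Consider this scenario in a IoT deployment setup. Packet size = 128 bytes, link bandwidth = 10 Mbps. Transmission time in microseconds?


Given: packet = 128 bytes, bandwidth = 10 Mbps
Packet in bits = 128 * 8 = 1024 bits
Bandwidth = 10 * 10^6 = 10000000 bps
Time = 1024 / 10000000 seconds
Time in us = 1024 * 10^6 / 10000000 = 102.4

102.4


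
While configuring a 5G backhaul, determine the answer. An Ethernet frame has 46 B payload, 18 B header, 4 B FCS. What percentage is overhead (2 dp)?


Given: payload = 46 B, header = 18 B, trailer = 4 B
Overhead bytes = header + trailer = 18 + 4 = 22
Total frame = payload + overhead = 46 + 22 = 68
Overhead % = 22 / 68 * 100 = 32.3529% -> 32.35% (2 dp)

32.35


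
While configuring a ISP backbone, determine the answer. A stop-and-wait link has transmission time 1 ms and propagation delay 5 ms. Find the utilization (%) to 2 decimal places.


Given: Ttrans = 1 ms, Tprop = 5 ms
RTT = 2 * Tprop = 2 * 5 = 10 ms
U = Ttrans / (Ttrans + RTT)
U = 1 / (1 + 10)
U = 1 / 11 = 0.090909
U% = 9.09%

9.09


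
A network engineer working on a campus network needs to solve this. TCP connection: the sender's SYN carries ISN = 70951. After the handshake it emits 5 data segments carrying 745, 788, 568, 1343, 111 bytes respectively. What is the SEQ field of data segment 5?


The SYN occupies sequence number ISN = 70951, so the first data byte is ISN + 1 = 70952.
SEQ of data segment i = (ISN + 1) + sum of payload sizes of segments 1..i-1.
Segment 1: SEQ = 70952, payload = 745 bytes
Segment 2: SEQ = 71697, payload = 788 bytes
Segment 3: SEQ = 72485, payload = 568 bytes
Segment 4: SEQ = 73053, payload = 1343 bytes
Segment 5: SEQ = 74396, payload = 111 bytes
SEQ of segment 5 = 70952 + 745 + 788 + 568 + 1343 = 74396

74396


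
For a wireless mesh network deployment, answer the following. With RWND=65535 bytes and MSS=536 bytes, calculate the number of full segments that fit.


Given: RWND = 65535 bytes, MSS = 536 bytes
Full segments = floor(RWND / MSS)
Full segments = floor(65535 / 536)
Full segments = floor(122.2668) = 122

122


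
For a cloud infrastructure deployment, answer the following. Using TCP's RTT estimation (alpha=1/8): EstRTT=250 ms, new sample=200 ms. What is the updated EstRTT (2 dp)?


Given: EstRTT = 250 ms, SampleRTT = 200 ms, alpha = 1/8
New EstRTT = (1 - alpha) * EstRTT + alpha * SampleRTT
(7/8) * 250 = 218.75
(1/8) * 200 = 25
New EstRTT = 218.75 + 25 = 243.75 ms -> 243.75 ms (2 dp)

243.75


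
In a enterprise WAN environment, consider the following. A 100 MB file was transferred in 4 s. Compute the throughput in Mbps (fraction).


Given: file = 100 MB, time = 4 s
File in Mb = 100 * 8 = 800 Mb
Throughput = 800 / 4 Mbps
Throughput = 200 Mbps

200


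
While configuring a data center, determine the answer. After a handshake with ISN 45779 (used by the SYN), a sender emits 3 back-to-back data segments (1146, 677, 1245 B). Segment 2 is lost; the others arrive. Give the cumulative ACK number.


SYN uses sequence number 45779; first data byte = ISN + 1 = 45780.
Segment 1: SEQ = 45780, len = 1146 B, covers [45780, 46925]
Segment 2: SEQ = 46926, len = 677 B, covers [46926, 47602] [LOST]
Segment 3: SEQ = 47603, len = 1245 B, covers [47603, 48847]
In-order data received: bytes [45780, 46925] (segments 1..1).
Segment 2 missing -> gap begins at byte 46926; later segments buffered out of order.
Cumulative ACK = next expected in-order byte = 45780 + 1146 = 46926

46926


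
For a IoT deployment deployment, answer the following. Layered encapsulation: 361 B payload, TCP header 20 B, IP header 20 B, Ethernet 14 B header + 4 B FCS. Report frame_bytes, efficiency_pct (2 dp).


TCP segment = 361 + 20 = 381 B
IP packet = 381 + 20 = 401 B
Ethernet frame = 401 + 14 + 4 = 419 B
Efficiency = app / frame = 361 / 419 = 0.861575 = 86.1575% -> 86.16% (2 dp)

419, 86.16


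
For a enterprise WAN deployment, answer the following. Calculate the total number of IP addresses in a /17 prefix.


Given: CIDR prefix /17
Host bits = 32 - 17 = 15
Total addresses = 2^15 = 32768

32768


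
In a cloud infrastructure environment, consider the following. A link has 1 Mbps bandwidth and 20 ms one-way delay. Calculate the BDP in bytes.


Given: bandwidth = 1 Mbps, delay = 20 ms
BDP in bits = 1 * 10^6 * 20 / 1000
BDP in bits = 20000
BDP in bytes = 20000 / 8 = 2500

2500


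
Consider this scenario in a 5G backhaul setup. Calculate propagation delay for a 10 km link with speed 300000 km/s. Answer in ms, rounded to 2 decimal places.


Given: distance = 10 km, speed = 300000 km/s
Delay = distance / speed = 10 / 300000 seconds
Delay in ms = 10 * 1000 / 300000
Delay = 0.0333 ms
Rounded to 2 dp = 0.03 ms

0.03


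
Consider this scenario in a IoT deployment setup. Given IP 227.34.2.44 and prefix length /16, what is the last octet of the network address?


Given: IP = 227.34.2.44, prefix = /16
Subnet mask = 255.255.0.0
Last octet of IP: 44
Last octet of mask: 0
Network last octet = 44 AND 0 = 0

0


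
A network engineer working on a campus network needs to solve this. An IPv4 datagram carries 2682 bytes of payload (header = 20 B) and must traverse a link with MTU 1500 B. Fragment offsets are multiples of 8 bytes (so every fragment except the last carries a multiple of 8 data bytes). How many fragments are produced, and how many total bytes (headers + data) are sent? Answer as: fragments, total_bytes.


Max data per non-final fragment = floor((MTU - header)/8)*8 = floor((1500 - 20)/8)*8 = floor(1480/8)*8 = 1480 B
Final fragment needs no 8-byte alignment: it can carry up to MTU - header = 1480 B
Non-final fragments needed = ceil((payload - 1480) / 1480) = ceil(1202/1480) = ceil(0.8122) = 1
Number of fragments = 1 + 1 = 2
Fragment sizes (data): 1 * 1480 B + 1202 B (last, 1202 <= 1480 OK)
Total bytes sent = payload + n_frags * header = 2682 + 2*20 = 2682 + 40 = 2722 B

2, 2722


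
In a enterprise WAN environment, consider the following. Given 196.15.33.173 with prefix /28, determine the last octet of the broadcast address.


Given: IP = 196.15.33.173, prefix = /28
Host bits = 32 - 28 = 4
Network last octet = 173 AND mask = 160
Host part size = 2^4 - 1 = 15
Broadcast last octet = 160 OR 15 = 175

175


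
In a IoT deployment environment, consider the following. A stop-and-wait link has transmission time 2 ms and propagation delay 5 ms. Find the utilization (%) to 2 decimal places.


Given: Ttrans = 2 ms, Tprop = 5 ms
RTT = 2 * Tprop = 2 * 5 = 10 ms
U = Ttrans / (Ttrans + RTT)
U = 2 / (2 + 10)
U = 2 / 12 = 0.166667
U% = 16.67%

16.67


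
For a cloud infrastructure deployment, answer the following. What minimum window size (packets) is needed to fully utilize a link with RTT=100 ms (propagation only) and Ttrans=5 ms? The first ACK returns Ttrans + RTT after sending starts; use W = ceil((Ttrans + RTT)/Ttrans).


Given: Ttrans = 5 ms, RTT = 100 ms (= 2 * Tprop, Tprop = 50 ms)
Time until first ACK returns = Ttrans + RTT = 5 + 100 = 105 ms
Need W * Ttrans >= Ttrans + RTT  ->  W >= (Ttrans + RTT) / Ttrans
(Ttrans + RTT) / Ttrans = 105 / 5 = 21
W_min = ceil(21) = 21

21


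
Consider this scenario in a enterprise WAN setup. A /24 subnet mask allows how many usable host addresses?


Given: subnet mask /24
Host bits = 32 - 24 = 8
Total addresses = 2^8 = 256
Usable hosts = 256 - 2 (network + broadcast) = 254

254


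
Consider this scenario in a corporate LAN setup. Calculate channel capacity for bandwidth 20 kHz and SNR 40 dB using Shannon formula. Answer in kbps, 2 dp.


Given: B = 20 kHz, SNR = 40 dB
SNR linear = 10^(40/10) = 10000
1 + SNR = 10001
log2(10001) = 13.2878566418
C = 20 * 1000 * 13.2878566418 = 265757.1328 bps
C = 265.757133 kbps -> 265.76 kbps (2 dp)

265.76


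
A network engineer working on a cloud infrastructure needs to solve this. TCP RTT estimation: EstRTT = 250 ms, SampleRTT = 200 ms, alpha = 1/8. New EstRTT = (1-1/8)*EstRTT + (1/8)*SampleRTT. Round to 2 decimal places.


Given: EstRTT = 250 ms, SampleRTT = 200 ms, alpha = 1/8
New EstRTT = (1 - alpha) * EstRTT + alpha * SampleRTT
(7/8) * 250 = 218.75
(1/8) * 200 = 25
New EstRTT = 218.75 + 25 = 243.75 ms -> 243.75 ms (2 dp)

243.75


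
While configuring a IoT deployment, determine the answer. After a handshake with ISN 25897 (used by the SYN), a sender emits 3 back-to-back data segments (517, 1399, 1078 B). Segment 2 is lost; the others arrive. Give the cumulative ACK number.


SYN uses sequence number 25897; first data byte = ISN + 1 = 25898.
Segment 1: SEQ = 25898, len = 517 B, covers [25898, 26414]
Segment 2: SEQ = 26415, len = 1399 B, covers [26415, 27813] [LOST]
Segment 3: SEQ = 27814, len = 1078 B, covers [27814, 28891]
In-order data received: bytes [25898, 26414] (segments 1..1).
Segment 2 missing -> gap begins at byte 26415; later segments buffered out of order.
Cumulative ACK = next expected in-order byte = 25898 + 517 = 26415

26415


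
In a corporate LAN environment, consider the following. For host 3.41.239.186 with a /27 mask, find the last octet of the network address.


Given: IP = 3.41.239.186, prefix = /27
Subnet mask = 255.255.255.224
Last octet of IP: 186
Last octet of mask: 224
Network last octet = 186 AND 224 = 160

160


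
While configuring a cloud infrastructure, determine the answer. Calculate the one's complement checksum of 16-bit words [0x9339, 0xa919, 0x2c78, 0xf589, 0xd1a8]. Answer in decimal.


Given words: [0x9339, 0xa919, 0x2c78, 0xf589, 0xd1a8]
Step 1: Sum all words
Raw sum = 37689 + 43289 + 11384 + 62857 + 53672 = 208891
Step 2: Fold carry: (12283 + 3) = 12286
One's complement = ~12286 & 0xFFFF = 53249

53249


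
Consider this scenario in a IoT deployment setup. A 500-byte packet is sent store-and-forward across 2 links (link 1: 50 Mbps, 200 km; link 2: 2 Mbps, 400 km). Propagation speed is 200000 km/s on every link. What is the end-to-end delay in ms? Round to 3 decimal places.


Packet = 500 bytes = 4000 bits. Store-and-forward: sum (t_trans + t_prop) per link.
Link 1: t_trans = 4000/(50*10^6) s = 0.0800 ms; t_prop = 200/200000 s = 1.0000 ms; subtotal = 1.0800 ms
Link 2: t_trans = 4000/(2*10^6) s = 2.0000 ms; t_prop = 400/200000 s = 2.0000 ms; subtotal = 4.0000 ms
End-to-end = 1.0800 + 4.0000 = 5.0800 ms -> 5.080 ms (3 dp)

5.080


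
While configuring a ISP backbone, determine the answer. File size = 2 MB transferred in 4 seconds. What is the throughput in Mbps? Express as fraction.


Given: file = 2 MB, time = 4 s
File in Mb = 2 * 8 = 16 Mb
Throughput = 16 / 4 Mbps
Throughput = 4 Mbps

4


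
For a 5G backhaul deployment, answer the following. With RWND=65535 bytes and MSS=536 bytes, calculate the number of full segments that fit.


Given: RWND = 65535 bytes, MSS = 536 bytes
Full segments = floor(RWND / MSS)
Full segments = floor(65535 / 536)
Full segments = floor(122.2668) = 122

122


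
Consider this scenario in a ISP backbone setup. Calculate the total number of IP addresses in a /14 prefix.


Given: CIDR prefix /14
Host bits = 32 - 14 = 18
Total addresses = 2^18 = 262144

262144


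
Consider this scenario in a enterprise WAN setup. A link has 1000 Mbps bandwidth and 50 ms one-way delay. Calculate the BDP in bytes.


Given: bandwidth = 1000 Mbps, delay = 50 ms
BDP in bits = 1000 * 10^6 * 50 / 1000
BDP in bits = 50000000
BDP in bytes = 50000000 / 8 = 6250000

6250000


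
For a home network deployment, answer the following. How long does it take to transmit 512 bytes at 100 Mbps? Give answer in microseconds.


Given: packet = 512 bytes, bandwidth = 100 Mbps
Packet in bits = 512 * 8 = 4096 bits
Bandwidth = 100 * 10^6 = 100000000 bps
Time = 4096 / 100000000 seconds
Time in us = 4096 * 10^6 / 100000000 = 40.96

40.96


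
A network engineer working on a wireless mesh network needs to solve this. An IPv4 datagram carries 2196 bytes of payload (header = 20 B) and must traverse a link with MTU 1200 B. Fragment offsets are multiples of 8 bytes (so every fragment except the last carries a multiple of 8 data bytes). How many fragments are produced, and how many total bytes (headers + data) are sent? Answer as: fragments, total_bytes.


Max data per non-final fragment = floor((MTU - header)/8)*8 = floor((1200 - 20)/8)*8 = floor(1180/8)*8 = 1176 B
Final fragment needs no 8-byte alignment: it can carry up to MTU - header = 1180 B
Non-final fragments needed = ceil((payload - 1180) / 1176) = ceil(1016/1176) = ceil(0.8639) = 1
Number of fragments = 1 + 1 = 2
Fragment sizes (data): 1 * 1176 B + 1020 B (last, 1020 <= 1180 OK)
Total bytes sent = payload + n_frags * header = 2196 + 2*20 = 2196 + 40 = 2236 B

2, 2236


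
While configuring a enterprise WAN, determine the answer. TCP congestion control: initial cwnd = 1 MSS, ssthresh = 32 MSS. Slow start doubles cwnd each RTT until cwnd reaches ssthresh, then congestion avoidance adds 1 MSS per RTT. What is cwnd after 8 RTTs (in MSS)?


RTT 0: cwnd = 1 MSS (initial)
RTT 1: cwnd = 2 MSS (slow start, doubled)
RTT 2: cwnd = 4 MSS (slow start, doubled)
RTT 3: cwnd = 8 MSS (slow start, doubled)
RTT 4: cwnd = 16 MSS (slow start, doubled)
RTT 5: cwnd = 32 MSS (slow start, doubled)
RTT 6: cwnd = 33 MSS (congestion avoidance, +1)
RTT 7: cwnd = 34 MSS (congestion avoidance, +1)
RTT 8: cwnd = 35 MSS (congestion avoidance, +1)

35


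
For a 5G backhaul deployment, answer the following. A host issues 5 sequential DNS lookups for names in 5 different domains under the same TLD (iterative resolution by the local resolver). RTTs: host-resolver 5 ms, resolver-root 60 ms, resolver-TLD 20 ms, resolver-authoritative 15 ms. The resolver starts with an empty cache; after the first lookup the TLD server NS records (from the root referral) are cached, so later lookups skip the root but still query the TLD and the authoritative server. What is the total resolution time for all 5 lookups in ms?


Lookup 1 (cold cache): local + root + TLD + auth = 5 + 60 + 20 + 15 = 100 ms
Lookups 2..5 (TLD NS cached -> skip root; new domain -> still ask TLD and auth): local + TLD + auth = 5 + 20 + 15 = 40 ms each
Remaining 4 lookups: 4 * 40 = 160 ms
Total = 100 + 160 = 260 ms

260


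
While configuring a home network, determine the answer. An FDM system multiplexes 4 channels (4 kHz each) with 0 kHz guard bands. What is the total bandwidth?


Given: 4 channels, 4 kHz each, guard = 0 kHz
Channel bandwidth = 4 * 4 = 16 kHz
Guard bands = 3 gaps * 0 kHz = 0 kHz
Total = 16 + 0 = 16 kHz

16


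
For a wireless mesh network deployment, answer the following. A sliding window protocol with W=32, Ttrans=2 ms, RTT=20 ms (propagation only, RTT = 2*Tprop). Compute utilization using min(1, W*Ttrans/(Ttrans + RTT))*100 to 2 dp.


Given: W = 32, Ttrans = 2 ms, RTT = 20 ms (= 2 * Tprop, Tprop = 10 ms)
Cycle time = Ttrans + RTT = 2 + 20 = 22 ms (first packet sent until its ACK returns)
W * Ttrans = 32 * 2 = 64 ms of sending per cycle
W * Ttrans / (Ttrans + RTT) = 64 / 22 = 2.909091
U = min(1, 2.909091) = 1.000000
U% = 100.00%

100.00


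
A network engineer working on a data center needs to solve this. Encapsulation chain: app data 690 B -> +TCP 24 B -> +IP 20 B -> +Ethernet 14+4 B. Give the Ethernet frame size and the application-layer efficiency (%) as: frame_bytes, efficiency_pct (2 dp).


TCP segment = 690 + 24 = 714 B
IP packet = 714 + 20 = 734 B
Ethernet frame = 734 + 14 + 4 = 752 B
Efficiency = app / frame = 690 / 752 = 0.917553 = 91.7553% -> 91.76% (2 dp)

752, 91.76


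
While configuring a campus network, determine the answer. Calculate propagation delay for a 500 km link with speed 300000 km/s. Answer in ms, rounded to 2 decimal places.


Given: distance = 500 km, speed = 300000 km/s
Delay = distance / speed = 500 / 300000 seconds
Delay in ms = 500 * 1000 / 300000
Delay = 1.6667 ms
Rounded to 2 dp = 1.67 ms

1.67


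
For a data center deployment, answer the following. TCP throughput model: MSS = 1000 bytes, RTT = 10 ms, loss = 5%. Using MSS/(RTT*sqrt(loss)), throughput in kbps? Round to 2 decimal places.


Given: MSS = 1000 bytes, RTT = 10 ms, loss = 5%
RTT in seconds = 10 / 1000 = 0.01
Loss rate = 5% = 0.05
sqrt(loss) = sqrt(0.05) = 0.223606797750
Throughput (bytes/s) = 1000 / (0.01 * 0.223606797750) = 447213.5955
Throughput (kbps) = 447213.5955 * 8 / 1000 = 3577.708764 -> 3577.71 kbps (2 dp)

3577.71


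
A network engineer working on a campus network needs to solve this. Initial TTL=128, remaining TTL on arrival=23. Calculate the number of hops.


Given: initial TTL = 128, received TTL = 23
Hops = initial TTL - received TTL
Hops = 128 - 23 = 105

105


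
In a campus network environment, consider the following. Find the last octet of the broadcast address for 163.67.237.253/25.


Given: IP = 163.67.237.253, prefix = /25
Host bits = 32 - 25 = 7
Network last octet = 253 AND mask = 128
Host part size = 2^7 - 1 = 127
Broadcast last octet = 128 OR 127 = 255

255


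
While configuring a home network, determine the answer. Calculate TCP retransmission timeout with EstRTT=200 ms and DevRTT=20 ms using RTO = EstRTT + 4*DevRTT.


Given: EstRTT = 200 ms, DevRTT = 20 ms
Timeout = EstRTT + 4 * DevRTT
4 * DevRTT = 4 * 20 = 80
Timeout = 200 + 80 = 280 ms

280


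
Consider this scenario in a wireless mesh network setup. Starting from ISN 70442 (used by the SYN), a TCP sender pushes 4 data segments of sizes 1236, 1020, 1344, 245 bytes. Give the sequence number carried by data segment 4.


The SYN occupies sequence number ISN = 70442, so the first data byte is ISN + 1 = 70443.
SEQ of data segment i = (ISN + 1) + sum of payload sizes of segments 1..i-1.
Segment 1: SEQ = 70443, payload = 1236 bytes
Segment 2: SEQ = 71679, payload = 1020 bytes
Segment 3: SEQ = 72699, payload = 1344 bytes
Segment 4: SEQ = 74043, payload = 245 bytes
SEQ of segment 4 = 70443 + 1236 + 1020 + 1344 = 74043

74043


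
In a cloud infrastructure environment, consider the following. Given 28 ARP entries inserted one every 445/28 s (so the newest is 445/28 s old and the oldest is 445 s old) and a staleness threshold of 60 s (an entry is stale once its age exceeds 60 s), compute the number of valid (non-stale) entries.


Ages are k * 445/28 s for k = 1..28 (spacing = 15.8929 s).
Entry k is valid iff k * 445/28 <= 60 iff k <= 28 * 60 / 445 = 3.7753
n_valid = floor(3.7753) = 3
(n_stale = 28 - 3 = 25)

3


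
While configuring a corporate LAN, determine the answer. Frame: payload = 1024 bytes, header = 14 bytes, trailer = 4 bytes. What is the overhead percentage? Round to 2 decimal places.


Given: payload = 1024 B, header = 14 B, trailer = 4 B
Overhead bytes = header + trailer = 14 + 4 = 18
Total frame = payload + overhead = 1024 + 18 = 1042
Overhead % = 18 / 1042 * 100 = 1.7274% -> 1.73% (2 dp)

1.73


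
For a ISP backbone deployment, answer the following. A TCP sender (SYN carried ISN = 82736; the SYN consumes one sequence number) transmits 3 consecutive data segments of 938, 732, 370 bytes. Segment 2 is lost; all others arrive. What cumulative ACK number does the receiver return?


SYN uses sequence number 82736; first data byte = ISN + 1 = 82737.
Segment 1: SEQ = 82737, len = 938 B, covers [82737, 83674]
Segment 2: SEQ = 83675, len = 732 B, covers [83675, 84406] [LOST]
Segment 3: SEQ = 84407, len = 370 B, covers [84407, 84776]
In-order data received: bytes [82737, 83674] (segments 1..1).
Segment 2 missing -> gap begins at byte 83675; later segments buffered out of order.
Cumulative ACK = next expected in-order byte = 82737 + 938 = 83675

83675


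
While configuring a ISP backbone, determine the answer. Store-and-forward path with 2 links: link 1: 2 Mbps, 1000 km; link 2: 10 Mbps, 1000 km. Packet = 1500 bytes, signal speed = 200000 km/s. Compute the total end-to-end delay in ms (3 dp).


Packet = 1500 bytes = 12000 bits. Store-and-forward: sum (t_trans + t_prop) per link.
Link 1: t_trans = 12000/(2*10^6) s = 6.0000 ms; t_prop = 1000/200000 s = 5.0000 ms; subtotal = 11.0000 ms
Link 2: t_trans = 12000/(10*10^6) s = 1.2000 ms; t_prop = 1000/200000 s = 5.0000 ms; subtotal = 6.2000 ms
End-to-end = 11.0000 + 6.2000 = 17.2000 ms -> 17.200 ms (3 dp)

17.200


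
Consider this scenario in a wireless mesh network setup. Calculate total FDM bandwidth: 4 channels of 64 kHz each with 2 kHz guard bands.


Given: 4 channels, 64 kHz each, guard = 2 kHz
Channel bandwidth = 4 * 64 = 256 kHz
Guard bands = 3 gaps * 2 kHz = 6 kHz
Total = 256 + 6 = 262 kHz

262


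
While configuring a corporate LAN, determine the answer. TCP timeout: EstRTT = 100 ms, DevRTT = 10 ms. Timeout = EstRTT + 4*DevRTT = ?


Given: EstRTT = 100 ms, DevRTT = 10 ms
Timeout = EstRTT + 4 * DevRTT
4 * DevRTT = 4 * 10 = 40
Timeout = 100 + 40 = 140 ms

140


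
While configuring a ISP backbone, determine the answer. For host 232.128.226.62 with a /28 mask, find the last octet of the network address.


Given: IP = 232.128.226.62, prefix = /28
Subnet mask = 255.255.255.240
Last octet of IP: 62
Last octet of mask: 240
Network last octet = 62 AND 240 = 48

48


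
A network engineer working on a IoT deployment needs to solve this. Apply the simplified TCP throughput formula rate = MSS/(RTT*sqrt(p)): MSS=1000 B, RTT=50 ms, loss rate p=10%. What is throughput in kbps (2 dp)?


Given: MSS = 1000 bytes, RTT = 50 ms, loss = 10%
RTT in seconds = 50 / 1000 = 0.05
Loss rate = 10% = 0.1
sqrt(loss) = sqrt(0.1) = 0.316227766017
Throughput (bytes/s) = 1000 / (0.05 * 0.316227766017) = 63245.5532
Throughput (kbps) = 63245.5532 * 8 / 1000 = 505.964426 -> 505.96 kbps (2 dp)

505.96


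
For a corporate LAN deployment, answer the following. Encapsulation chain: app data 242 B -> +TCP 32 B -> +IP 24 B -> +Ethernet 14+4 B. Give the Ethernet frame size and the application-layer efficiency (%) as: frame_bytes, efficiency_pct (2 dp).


TCP segment = 242 + 32 = 274 B
IP packet = 274 + 24 = 298 B
Ethernet frame = 298 + 14 + 4 = 316 B
Efficiency = app / frame = 242 / 316 = 0.765823 = 76.5823% -> 76.58% (2 dp)

316, 76.58


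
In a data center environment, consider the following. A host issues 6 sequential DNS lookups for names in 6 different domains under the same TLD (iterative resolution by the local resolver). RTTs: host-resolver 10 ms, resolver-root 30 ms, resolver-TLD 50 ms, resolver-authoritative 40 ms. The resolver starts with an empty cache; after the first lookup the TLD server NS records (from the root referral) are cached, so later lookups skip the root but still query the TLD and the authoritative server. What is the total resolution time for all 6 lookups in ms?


Lookup 1 (cold cache): local + root + TLD + auth = 10 + 30 + 50 + 40 = 130 ms
Lookups 2..6 (TLD NS cached -> skip root; new domain -> still ask TLD and auth): local + TLD + auth = 10 + 50 + 40 = 100 ms each
Remaining 5 lookups: 5 * 100 = 500 ms
Total = 130 + 500 = 630 ms

630


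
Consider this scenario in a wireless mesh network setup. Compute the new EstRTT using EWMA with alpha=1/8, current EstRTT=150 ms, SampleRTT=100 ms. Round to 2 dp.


Given: EstRTT = 150 ms, SampleRTT = 100 ms, alpha = 1/8
New EstRTT = (1 - alpha) * EstRTT + alpha * SampleRTT
(7/8) * 150 = 131.25
(1/8) * 100 = 12.5
New EstRTT = 131.25 + 12.5 = 143.75 ms -> 143.75 ms (2 dp)

143.75


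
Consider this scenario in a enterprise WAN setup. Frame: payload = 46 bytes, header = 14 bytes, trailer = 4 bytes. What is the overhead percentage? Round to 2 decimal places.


Given: payload = 46 B, header = 14 B, trailer = 4 B
Overhead bytes = header + trailer = 14 + 4 = 18
Total frame = payload + overhead = 46 + 18 = 64
Overhead % = 18 / 64 * 100 = 28.1250% -> 28.13% (2 dp)

28.13


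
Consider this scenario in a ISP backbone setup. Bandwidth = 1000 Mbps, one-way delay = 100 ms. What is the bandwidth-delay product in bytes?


Given: bandwidth = 1000 Mbps, delay = 100 ms
BDP in bits = 1000 * 10^6 * 100 / 1000
BDP in bits = 100000000
BDP in bytes = 100000000 / 8 = 12500000

12500000


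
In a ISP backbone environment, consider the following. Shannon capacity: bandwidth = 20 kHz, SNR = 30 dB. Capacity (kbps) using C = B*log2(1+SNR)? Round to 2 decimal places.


Given: B = 20 kHz, SNR = 30 dB
SNR linear = 10^(30/10) = 1000
1 + SNR = 1001
log2(1001) = 9.9672262588
C = 20 * 1000 * 9.9672262588 = 199344.5252 bps
C = 199.344525 kbps -> 199.34 kbps (2 dp)

199.34


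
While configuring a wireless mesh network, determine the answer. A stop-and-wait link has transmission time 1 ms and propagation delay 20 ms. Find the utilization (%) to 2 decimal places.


Given: Ttrans = 1 ms, Tprop = 20 ms
RTT = 2 * Tprop = 2 * 20 = 40 ms
U = Ttrans / (Ttrans + RTT)
U = 1 / (1 + 40)
U = 1 / 41 = 0.02439
U% = 2.44%

2.44


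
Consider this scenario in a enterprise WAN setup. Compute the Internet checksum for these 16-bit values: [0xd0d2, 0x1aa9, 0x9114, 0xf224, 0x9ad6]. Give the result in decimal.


Given words: [0xd0d2, 0x1aa9, 0x9114, 0xf224, 0x9ad6]
Step 1: Sum all words
Raw sum = 53458 + 6825 + 37140 + 61988 + 39638 = 199049
Step 2: Fold carry: (2441 + 3) = 2444
One's complement = ~2444 & 0xFFFF = 63091

63091


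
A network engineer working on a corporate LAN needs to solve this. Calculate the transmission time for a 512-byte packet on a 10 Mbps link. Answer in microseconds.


Given: packet = 512 bytes, bandwidth = 10 Mbps
Packet in bits = 512 * 8 = 4096 bits
Bandwidth = 10 * 10^6 = 10000000 bps
Time = 4096 / 10000000 seconds
Time in us = 4096 * 10^6 / 10000000 = 409.6

409.6


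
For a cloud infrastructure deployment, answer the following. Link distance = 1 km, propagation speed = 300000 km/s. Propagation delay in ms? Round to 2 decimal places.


Given: distance = 1 km, speed = 300000 km/s
Delay = distance / speed = 1 / 300000 seconds
Delay in ms = 1 * 1000 / 300000
Delay = 0.0033 ms
Rounded to 2 dp = 0.00 ms

0.00


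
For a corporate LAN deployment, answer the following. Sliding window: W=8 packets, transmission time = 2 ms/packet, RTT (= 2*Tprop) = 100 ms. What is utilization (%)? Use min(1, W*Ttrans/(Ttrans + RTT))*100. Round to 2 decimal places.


Given: W = 8, Ttrans = 2 ms, RTT = 100 ms (= 2 * Tprop, Tprop = 50 ms)
Cycle time = Ttrans + RTT = 2 + 100 = 102 ms (first packet sent until its ACK returns)
W * Ttrans = 8 * 2 = 16 ms of sending per cycle
W * Ttrans / (Ttrans + RTT) = 16 / 102 = 0.156863
U = min(1, 0.156863) = 0.156863
U% = 15.69%

15.69


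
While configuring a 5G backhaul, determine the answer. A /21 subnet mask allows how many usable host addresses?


Given: subnet mask /21
Host bits = 32 - 21 = 11
Total addresses = 2^11 = 2048
Usable hosts = 2048 - 2 (network + broadcast) = 2046

2046


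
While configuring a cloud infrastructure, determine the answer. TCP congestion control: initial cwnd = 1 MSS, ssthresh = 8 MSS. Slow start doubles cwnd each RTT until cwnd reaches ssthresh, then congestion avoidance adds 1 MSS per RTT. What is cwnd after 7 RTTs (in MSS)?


RTT 0: cwnd = 1 MSS (initial)
RTT 1: cwnd = 2 MSS (slow start, doubled)
RTT 2: cwnd = 4 MSS (slow start, doubled)
RTT 3: cwnd = 8 MSS (slow start, doubled)
RTT 4: cwnd = 9 MSS (congestion avoidance, +1)
RTT 5: cwnd = 10 MSS (congestion avoidance, +1)
RTT 6: cwnd = 11 MSS (congestion avoidance, +1)
RTT 7: cwnd = 12 MSS (congestion avoidance, +1)

12


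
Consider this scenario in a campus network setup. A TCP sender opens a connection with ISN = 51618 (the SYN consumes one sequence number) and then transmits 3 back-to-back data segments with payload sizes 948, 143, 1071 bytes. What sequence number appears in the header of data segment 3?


The SYN occupies sequence number ISN = 51618, so the first data byte is ISN + 1 = 51619.
SEQ of data segment i = (ISN + 1) + sum of payload sizes of segments 1..i-1.
Segment 1: SEQ = 51619, payload = 948 bytes
Segment 2: SEQ = 52567, payload = 143 bytes
Segment 3: SEQ = 52710, payload = 1071 bytes
SEQ of segment 3 = 51619 + 948 + 143 = 52710

52710


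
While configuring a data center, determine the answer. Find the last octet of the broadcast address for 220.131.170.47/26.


Given: IP = 220.131.170.47, prefix = /26
Host bits = 32 - 26 = 6
Network last octet = 47 AND mask = 0
Host part size = 2^6 - 1 = 63
Broadcast last octet = 0 OR 63 = 63

63


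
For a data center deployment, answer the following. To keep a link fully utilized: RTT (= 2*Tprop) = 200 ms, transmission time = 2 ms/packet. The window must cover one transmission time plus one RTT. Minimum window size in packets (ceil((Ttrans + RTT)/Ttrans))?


Given: Ttrans = 2 ms, RTT = 200 ms (= 2 * Tprop, Tprop = 100 ms)
Time until first ACK returns = Ttrans + RTT = 2 + 200 = 202 ms
Need W * Ttrans >= Ttrans + RTT  ->  W >= (Ttrans + RTT) / Ttrans
(Ttrans + RTT) / Ttrans = 202 / 2 = 101
W_min = ceil(101) = 101

101


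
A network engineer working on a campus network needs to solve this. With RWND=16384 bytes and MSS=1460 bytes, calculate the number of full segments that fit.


Given: RWND = 16384 bytes, MSS = 1460 bytes
Full segments = floor(RWND / MSS)
Full segments = floor(16384 / 1460)
Full segments = floor(11.2219) = 11

11


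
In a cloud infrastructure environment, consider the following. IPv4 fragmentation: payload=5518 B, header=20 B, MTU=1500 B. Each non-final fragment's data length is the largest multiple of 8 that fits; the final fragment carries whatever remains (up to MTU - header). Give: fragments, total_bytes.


Max data per non-final fragment = floor((MTU - header)/8)*8 = floor((1500 - 20)/8)*8 = floor(1480/8)*8 = 1480 B
Final fragment needs no 8-byte alignment: it can carry up to MTU - header = 1480 B
Non-final fragments needed = ceil((payload - 1480) / 1480) = ceil(4038/1480) = ceil(2.7284) = 3
Number of fragments = 3 + 1 = 4
Fragment sizes (data): 3 * 1480 B + 1078 B (last, 1078 <= 1480 OK)
Total bytes sent = payload + n_frags * header = 5518 + 4*20 = 5518 + 80 = 5598 B

4, 5598


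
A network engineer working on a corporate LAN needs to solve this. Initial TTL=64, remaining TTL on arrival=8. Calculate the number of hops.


Given: initial TTL = 64, received TTL = 8
Hops = initial TTL - received TTL
Hops = 64 - 8 = 56

56


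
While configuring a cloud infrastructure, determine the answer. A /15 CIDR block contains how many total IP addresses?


Given: CIDR prefix /15
Host bits = 32 - 15 = 17
Total addresses = 2^17 = 131072

131072


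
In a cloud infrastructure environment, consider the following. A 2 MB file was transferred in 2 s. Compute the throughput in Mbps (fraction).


Given: file = 2 MB, time = 2 s
File in Mb = 2 * 8 = 16 Mb
Throughput = 16 / 2 Mbps
Throughput = 8 Mbps

8


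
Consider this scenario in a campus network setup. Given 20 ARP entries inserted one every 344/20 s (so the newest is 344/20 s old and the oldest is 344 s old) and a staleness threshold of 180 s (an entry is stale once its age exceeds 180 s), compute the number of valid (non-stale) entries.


Ages are k * 344/20 s for k = 1..20 (spacing = 17.2000 s).
Entry k is valid iff k * 344/20 <= 180 iff k <= 20 * 180 / 344 = 10.4651
n_valid = floor(10.4651) = 10
(n_stale = 20 - 10 = 10)

10


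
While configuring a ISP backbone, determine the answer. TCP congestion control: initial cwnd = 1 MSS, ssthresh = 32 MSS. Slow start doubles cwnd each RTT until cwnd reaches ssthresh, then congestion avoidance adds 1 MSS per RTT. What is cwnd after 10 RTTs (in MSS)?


RTT 0: cwnd = 1 MSS (initial)
RTT 1: cwnd = 2 MSS (slow start, doubled)
RTT 2: cwnd = 4 MSS (slow start, doubled)
RTT 3: cwnd = 8 MSS (slow start, doubled)
RTT 4: cwnd = 16 MSS (slow start, doubled)
RTT 5: cwnd = 32 MSS (slow start, doubled)
RTT 6: cwnd = 33 MSS (congestion avoidance, +1)
RTT 7: cwnd = 34 MSS (congestion avoidance, +1)
RTT 8: cwnd = 35 MSS (congestion avoidance, +1)
RTT 9: cwnd = 36 MSS (congestion avoidance, +1)
RTT 10: cwnd = 37 MSS (congestion avoidance, +1)

37


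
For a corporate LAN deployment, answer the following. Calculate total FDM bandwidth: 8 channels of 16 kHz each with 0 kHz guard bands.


Given: 8 channels, 16 kHz each, guard = 0 kHz
Channel bandwidth = 8 * 16 = 128 kHz
Guard bands = 7 gaps * 0 kHz = 0 kHz
Total = 128 + 0 = 128 kHz

128


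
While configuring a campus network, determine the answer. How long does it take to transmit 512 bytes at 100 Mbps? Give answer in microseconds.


Given: packet = 512 bytes, bandwidth = 100 Mbps
Packet in bits = 512 * 8 = 4096 bits
Bandwidth = 100 * 10^6 = 100000000 bps
Time = 4096 / 100000000 seconds
Time in us = 4096 * 10^6 / 100000000 = 40.96

40.96


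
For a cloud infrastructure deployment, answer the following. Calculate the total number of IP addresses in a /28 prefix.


Given: CIDR prefix /28
Host bits = 32 - 28 = 4
Total addresses = 2^4 = 16

16


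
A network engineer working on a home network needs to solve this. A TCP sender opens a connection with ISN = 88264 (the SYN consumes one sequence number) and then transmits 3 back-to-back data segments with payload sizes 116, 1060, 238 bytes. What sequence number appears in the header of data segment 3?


The SYN occupies sequence number ISN = 88264, so the first data byte is ISN + 1 = 88265.
SEQ of data segment i = (ISN + 1) + sum of payload sizes of segments 1..i-1.
Segment 1: SEQ = 88265, payload = 116 bytes
Segment 2: SEQ = 88381, payload = 1060 bytes
Segment 3: SEQ = 89441, payload = 238 bytes
SEQ of segment 3 = 88265 + 116 + 1060 = 89441

89441


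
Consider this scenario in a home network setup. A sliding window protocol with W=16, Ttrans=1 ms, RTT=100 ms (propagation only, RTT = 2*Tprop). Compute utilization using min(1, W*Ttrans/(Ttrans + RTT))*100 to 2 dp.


Given: W = 16, Ttrans = 1 ms, RTT = 100 ms (= 2 * Tprop, Tprop = 50 ms)
Cycle time = Ttrans + RTT = 1 + 100 = 101 ms (first packet sent until its ACK returns)
W * Ttrans = 16 * 1 = 16 ms of sending per cycle
W * Ttrans / (Ttrans + RTT) = 16 / 101 = 0.158416
U = min(1, 0.158416) = 0.158416
U% = 15.84%

15.84


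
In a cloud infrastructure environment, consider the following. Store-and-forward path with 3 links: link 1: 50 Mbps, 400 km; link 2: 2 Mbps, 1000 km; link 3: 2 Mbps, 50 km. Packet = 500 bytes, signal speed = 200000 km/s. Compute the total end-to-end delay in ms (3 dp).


Packet = 500 bytes = 4000 bits. Store-and-forward: sum (t_trans + t_prop) per link.
Link 1: t_trans = 4000/(50*10^6) s = 0.0800 ms; t_prop = 400/200000 s = 2.0000 ms; subtotal = 2.0800 ms
Link 2: t_trans = 4000/(2*10^6) s = 2.0000 ms; t_prop = 1000/200000 s = 5.0000 ms; subtotal = 7.0000 ms
Link 3: t_trans = 4000/(2*10^6) s = 2.0000 ms; t_prop = 50/200000 s = 0.2500 ms; subtotal = 2.2500 ms
End-to-end = 2.0800 + 7.0000 + 2.2500 = 11.3300 ms -> 11.330 ms (3 dp)

11.330


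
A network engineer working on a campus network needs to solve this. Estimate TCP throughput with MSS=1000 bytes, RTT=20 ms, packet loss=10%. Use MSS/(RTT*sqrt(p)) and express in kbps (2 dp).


Given: MSS = 1000 bytes, RTT = 20 ms, loss = 10%
RTT in seconds = 20 / 1000 = 0.02
Loss rate = 10% = 0.1
sqrt(loss) = sqrt(0.1) = 0.316227766017
Throughput (bytes/s) = 1000 / (0.02 * 0.316227766017) = 158113.8830
Throughput (kbps) = 158113.8830 * 8 / 1000 = 1264.911064 -> 1264.91 kbps (2 dp)

1264.91


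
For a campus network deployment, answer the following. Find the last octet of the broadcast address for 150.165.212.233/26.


Given: IP = 150.165.212.233, prefix = /26
Host bits = 32 - 26 = 6
Network last octet = 233 AND mask = 192
Host part size = 2^6 - 1 = 63
Broadcast last octet = 192 OR 63 = 255

255


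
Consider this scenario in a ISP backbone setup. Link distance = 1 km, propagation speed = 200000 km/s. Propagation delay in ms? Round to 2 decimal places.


Given: distance = 1 km, speed = 200000 km/s
Delay = distance / speed = 1 / 200000 seconds
Delay in ms = 1 * 1000 / 200000
Delay = 0.0050 ms
Rounded to 2 dp = 0.01 ms

0.01


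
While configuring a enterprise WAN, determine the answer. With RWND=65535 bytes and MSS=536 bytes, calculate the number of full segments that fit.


Given: RWND = 65535 bytes, MSS = 536 bytes
Full segments = floor(RWND / MSS)
Full segments = floor(65535 / 536)
Full segments = floor(122.2668) = 122

122


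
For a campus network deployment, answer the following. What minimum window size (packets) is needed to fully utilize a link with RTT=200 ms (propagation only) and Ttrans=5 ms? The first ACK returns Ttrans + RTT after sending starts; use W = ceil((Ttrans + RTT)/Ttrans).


Given: Ttrans = 5 ms, RTT = 200 ms (= 2 * Tprop, Tprop = 100 ms)
Time until first ACK returns = Ttrans + RTT = 5 + 200 = 205 ms
Need W * Ttrans >= Ttrans + RTT  ->  W >= (Ttrans + RTT) / Ttrans
(Ttrans + RTT) / Ttrans = 205 / 5 = 41
W_min = ceil(41) = 41

41


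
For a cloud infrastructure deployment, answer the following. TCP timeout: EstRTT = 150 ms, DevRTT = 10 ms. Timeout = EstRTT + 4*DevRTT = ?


Given: EstRTT = 150 ms, DevRTT = 10 ms
Timeout = EstRTT + 4 * DevRTT
4 * DevRTT = 4 * 10 = 40
Timeout = 150 + 40 = 190 ms

190


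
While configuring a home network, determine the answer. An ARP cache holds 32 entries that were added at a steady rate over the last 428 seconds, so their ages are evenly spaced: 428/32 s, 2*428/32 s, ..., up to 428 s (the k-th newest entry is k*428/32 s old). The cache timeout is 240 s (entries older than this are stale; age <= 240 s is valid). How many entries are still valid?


Ages are k * 428/32 s for k = 1..32 (spacing = 13.3750 s).
Entry k is valid iff k * 428/32 <= 240 iff k <= 32 * 240 / 428 = 17.9439
n_valid = floor(17.9439) = 17
(n_stale = 32 - 17 = 15)

17


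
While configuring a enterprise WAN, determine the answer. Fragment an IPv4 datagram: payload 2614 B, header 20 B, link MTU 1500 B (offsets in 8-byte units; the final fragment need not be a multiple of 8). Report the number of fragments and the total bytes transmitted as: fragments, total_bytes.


Max data per non-final fragment = floor((MTU - header)/8)*8 = floor((1500 - 20)/8)*8 = floor(1480/8)*8 = 1480 B
Final fragment needs no 8-byte alignment: it can carry up to MTU - header = 1480 B
Non-final fragments needed = ceil((payload - 1480) / 1480) = ceil(1134/1480) = ceil(0.7662) = 1
Number of fragments = 1 + 1 = 2
Fragment sizes (data): 1 * 1480 B + 1134 B (last, 1134 <= 1480 OK)
Total bytes sent = payload + n_frags * header = 2614 + 2*20 = 2614 + 40 = 2654 B

2, 2654


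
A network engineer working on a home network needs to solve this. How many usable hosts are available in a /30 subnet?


Given: subnet mask /30
Host bits = 32 - 30 = 2
Total addresses = 2^2 = 4
Usable hosts = 4 - 2 (network + broadcast) = 2

2


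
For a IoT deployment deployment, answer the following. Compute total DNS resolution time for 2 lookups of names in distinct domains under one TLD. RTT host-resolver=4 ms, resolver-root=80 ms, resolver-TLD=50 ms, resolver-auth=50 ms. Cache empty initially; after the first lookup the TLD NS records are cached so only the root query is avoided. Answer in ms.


Lookup 1 (cold cache): local + root + TLD + auth = 4 + 80 + 50 + 50 = 184 ms
Lookups 2..2 (TLD NS cached -> skip root; new domain -> still ask TLD and auth): local + TLD + auth = 4 + 50 + 50 = 104 ms each
Remaining 1 lookups: 1 * 104 = 104 ms
Total = 184 + 104 = 288 ms

288


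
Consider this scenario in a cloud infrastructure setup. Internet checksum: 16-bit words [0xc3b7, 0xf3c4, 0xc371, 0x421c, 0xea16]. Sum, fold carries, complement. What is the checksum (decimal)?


Given words: [0xc3b7, 0xf3c4, 0xc371, 0x421c, 0xea16]
Step 1: Sum all words
Raw sum = 50103 + 62404 + 50033 + 16924 + 59926 = 239390
Step 2: Fold carry: (42782 + 3) = 42785
One's complement = ~42785 & 0xFFFF = 22750

22750


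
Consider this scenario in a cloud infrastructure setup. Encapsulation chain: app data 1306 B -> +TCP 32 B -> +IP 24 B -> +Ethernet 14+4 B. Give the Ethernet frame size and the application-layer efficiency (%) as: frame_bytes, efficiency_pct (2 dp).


TCP segment = 1306 + 32 = 1338 B
IP packet = 1338 + 24 = 1362 B
Ethernet frame = 1362 + 14 + 4 = 1380 B
Efficiency = app / frame = 1306 / 1380 = 0.946377 = 94.6377% -> 94.64% (2 dp)

1380, 94.64
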